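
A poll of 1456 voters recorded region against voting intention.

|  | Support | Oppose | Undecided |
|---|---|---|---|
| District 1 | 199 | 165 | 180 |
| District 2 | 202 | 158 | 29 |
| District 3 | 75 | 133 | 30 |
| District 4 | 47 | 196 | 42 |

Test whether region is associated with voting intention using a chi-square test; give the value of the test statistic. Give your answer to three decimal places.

Row totals: 544, 389, 238, 285. Column totals: 523, 652, 281. Grand total N = 1456.
Expected counts (row total × column total / N):
  District 1, Support: 544×523/1456 = 195.4066
  District 1, Oppose: 544×652/1456 = 243.6044
  District 1, Undecided: 544×281/1456 = 104.9890
  District 2, Support: 389×523/1456 = 139.7301
  District 2, Oppose: 389×652/1456 = 174.1951
  District 2, Undecided: 389×281/1456 = 75.0749
  District 3, Support: 238×523/1456 = 85.4904
  District 3, Oppose: 238×652/1456 = 106.5769
  District 3, Undecided: 238×281/1456 = 45.9327
  District 4, Support: 285×523/1456 = 102.3729
  District 4, Oppose: 285×652/1456 = 127.6236
  District 4, Undecided: 285×281/1456 = 55.0034
Contributions (O − E)²/E:
  (199 − 195.4066)²/195.4066 = 0.0661
  (165 − 243.6044)²/243.6044 = 25.3635
  (180 − 104.9890)²/104.9890 = 53.5928
  (202 − 139.7301)²/139.7301 = 27.7502
  (158 − 174.1951)²/174.1951 = 1.5057
  (29 − 75.0749)²/75.0749 = 28.2770
  (75 − 85.4904)²/85.4904 = 1.2873
  (133 − 106.5769)²/106.5769 = 6.5510
  (30 − 45.9327)²/45.9327 = 5.5266
  (47 − 102.3729)²/102.3729 = 29.9509
  (196 − 127.6236)²/127.6236 = 36.6338
  (42 − 55.0034)²/55.0034 = 3.0741
χ² = 0.0661 + 25.3635 + 53.5928 + 27.7502 + 1.5057 + 28.2770 + 1.2873 + 6.5510 + 5.5266 + 29.9509 + 36.6338 + 3.0741 = 219.579

219.579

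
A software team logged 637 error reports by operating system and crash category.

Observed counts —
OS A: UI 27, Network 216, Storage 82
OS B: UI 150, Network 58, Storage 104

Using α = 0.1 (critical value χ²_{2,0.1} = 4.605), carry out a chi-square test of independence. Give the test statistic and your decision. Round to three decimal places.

Row totals: 325, 312. Column totals: 177, 274, 186. Grand total N = 637.
Expected counts (row total × column total / N):
  OS A, UI: 325×177/637 = 90.3061
  OS A, Network: 325×274/637 = 139.7959
  OS A, Storage: 325×186/637 = 94.8980
  OS B, UI: 312×177/637 = 86.6939
  OS B, Network: 312×274/637 = 134.2041
  OS B, Storage: 312×186/637 = 91.1020
Contributions (O − E)²/E:
  (27 − 90.3061)²/90.3061 = 44.3786
  (216 − 139.7959)²/139.7959 = 41.5396
  (82 − 94.8980)²/94.8980 = 1.7530
  (150 − 86.6939)²/86.6939 = 46.2277
  (58 − 134.2041)²/134.2041 = 43.2704
  (104 − 91.1020)²/91.1020 = 1.8261
χ² = 44.3786 + 41.5396 + 1.7530 + 46.2277 + 43.2704 + 1.8261 = 178.995
df = (2−1)(3−1) = 2. Since 178.995 > 4.605, reject the null hypothesis of independence at α = 0.1.

178.995; reject H₀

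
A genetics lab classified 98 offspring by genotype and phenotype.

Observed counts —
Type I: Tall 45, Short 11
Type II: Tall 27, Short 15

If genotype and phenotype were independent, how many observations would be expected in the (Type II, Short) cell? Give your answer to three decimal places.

Row total (Type II) = 42; column total (Short) = 26; grand total N = 98.
Expected count = (row total × column total) / N = 42 × 26 / 98 = 11.143.

11.143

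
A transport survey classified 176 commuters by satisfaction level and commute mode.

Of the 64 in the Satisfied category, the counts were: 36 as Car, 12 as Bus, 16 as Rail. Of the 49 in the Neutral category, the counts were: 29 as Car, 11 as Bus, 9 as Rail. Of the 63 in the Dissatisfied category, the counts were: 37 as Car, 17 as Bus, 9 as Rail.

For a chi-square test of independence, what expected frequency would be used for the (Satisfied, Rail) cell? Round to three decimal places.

12.364

Row total (Satisfied) = 64; column total (Rail) = 34; grand total N = 176.
Expected count = (row total × column total) / N = 64 × 34 / 176 = 12.364.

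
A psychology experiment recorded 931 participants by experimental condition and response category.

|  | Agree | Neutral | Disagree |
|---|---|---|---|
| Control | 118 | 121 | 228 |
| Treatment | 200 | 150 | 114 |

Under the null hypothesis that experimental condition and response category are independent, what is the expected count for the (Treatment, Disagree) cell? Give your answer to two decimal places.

Row total (Treatment) = 464; column total (Disagree) = 342; grand total N = 931.
Expected count = (row total × column total) / N = 464 × 342 / 931 = 170.45.

170.45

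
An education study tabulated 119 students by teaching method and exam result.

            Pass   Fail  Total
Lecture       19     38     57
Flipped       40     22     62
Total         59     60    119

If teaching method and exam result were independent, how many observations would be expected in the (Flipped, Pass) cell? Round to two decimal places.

30.74

Row total (Flipped) = 62; column total (Pass) = 59; grand total N = 119.
Expected count = (row total × column total) / N = 62 × 59 / 119 = 30.74.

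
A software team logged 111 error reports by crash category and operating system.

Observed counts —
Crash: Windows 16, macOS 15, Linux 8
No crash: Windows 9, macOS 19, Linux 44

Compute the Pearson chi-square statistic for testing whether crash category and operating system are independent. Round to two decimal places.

19.24

Row totals: 39, 72. Column totals: 25, 34, 52. Grand total N = 111.
Expected counts (row total × column total / N):
  Crash, Windows: 39×25/111 = 8.784
  Crash, macOS: 39×34/111 = 11.946
  Crash, Linux: 39×52/111 = 18.270
  No crash, Windows: 72×25/111 = 16.216
  No crash, macOS: 72×34/111 = 22.054
  No crash, Linux: 72×52/111 = 33.730
Contributions (O − E)²/E:
  (16 − 8.784)²/8.784 = 5.9279
  (15 − 11.946)²/11.946 = 0.7808
  (8 − 18.270)²/18.270 = 5.7730
  (9 − 16.216)²/16.216 = 3.2111
  (19 − 22.054)²/22.054 = 0.4229
  (44 − 33.730)²/33.730 = 3.1270
χ² = 5.9279 + 0.7808 + 5.7730 + 3.2111 + 0.4229 + 3.1270 = 19.24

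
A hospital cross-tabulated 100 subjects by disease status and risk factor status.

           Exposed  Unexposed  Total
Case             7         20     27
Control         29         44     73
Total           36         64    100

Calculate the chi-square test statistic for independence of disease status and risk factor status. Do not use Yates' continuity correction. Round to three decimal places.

1.629

Grand total N = 100.
Expected counts (row total × column total / N):
  Case, Exposed: 27×36/100 = 9.7200
  Case, Unexposed: 27×64/100 = 17.2800
  Control, Exposed: 73×36/100 = 26.2800
  Control, Unexposed: 73×64/100 = 46.7200
Contributions (O − E)²/E:
  (7 − 9.7200)²/9.7200 = 0.7612
  (20 − 17.2800)²/17.2800 = 0.4281
  (29 − 26.2800)²/26.2800 = 0.2815
  (44 − 46.7200)²/46.7200 = 0.1584
χ² = 0.7612 + 0.4281 + 0.2815 + 0.1584 = 1.629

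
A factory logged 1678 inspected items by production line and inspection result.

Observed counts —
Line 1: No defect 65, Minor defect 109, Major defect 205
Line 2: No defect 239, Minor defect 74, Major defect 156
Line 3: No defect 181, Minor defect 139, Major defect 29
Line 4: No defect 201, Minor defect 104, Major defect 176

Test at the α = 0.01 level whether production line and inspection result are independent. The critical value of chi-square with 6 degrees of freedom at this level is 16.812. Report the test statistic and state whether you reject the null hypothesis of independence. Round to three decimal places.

238.994; reject H₀

Row totals: 379, 469, 349, 481. Column totals: 686, 426, 566. Grand total N = 1678.
Expected counts (row total × column total / N):
  Line 1, No defect: 379×686/1678 = 154.9428
  Line 1, Minor defect: 379×426/1678 = 96.2181
  Line 1, Major defect: 379×566/1678 = 127.8391
  Line 2, No defect: 469×686/1678 = 191.7366
  Line 2, Minor defect: 469×426/1678 = 119.0667
  Line 2, Major defect: 469×566/1678 = 158.1967
  Line 3, No defect: 349×686/1678 = 142.6782
  Line 3, Minor defect: 349×426/1678 = 88.6019
  Line 3, Major defect: 349×566/1678 = 117.7199
  Line 4, No defect: 481×686/1678 = 196.6424
  Line 4, Minor defect: 481×426/1678 = 122.1132
  Line 4, Major defect: 481×566/1678 = 162.2443
Contributions (O − E)²/E:
  (65 − 154.9428)²/154.9428 = 52.2109
  (109 − 96.2181)²/96.2181 = 1.6980
  (205 − 127.8391)²/127.8391 = 46.5726
  (239 − 191.7366)²/191.7366 = 11.6505
  (74 − 119.0667)²/119.0667 = 17.0577
  (156 − 158.1967)²/158.1967 = 0.0305
  (181 − 142.6782)²/142.6782 = 10.2928
  (139 − 88.6019)²/88.6019 = 28.6672
  (29 − 117.7199)²/117.7199 = 66.8640
  (201 − 196.6424)²/196.6424 = 0.0966
  (104 − 122.1132)²/122.1132 = 2.6868
  (176 − 162.2443)²/162.2443 = 1.1663
χ² = 52.2109 + 1.6980 + 46.5726 + 11.6505 + 17.0577 + 0.0305 + 10.2928 + 28.6672 + 66.8640 + 0.0966 + 2.6868 + 1.1663 = 238.994
df = (4−1)(3−1) = 6. Since 238.994 > 16.812, reject the null hypothesis of independence at α = 0.01.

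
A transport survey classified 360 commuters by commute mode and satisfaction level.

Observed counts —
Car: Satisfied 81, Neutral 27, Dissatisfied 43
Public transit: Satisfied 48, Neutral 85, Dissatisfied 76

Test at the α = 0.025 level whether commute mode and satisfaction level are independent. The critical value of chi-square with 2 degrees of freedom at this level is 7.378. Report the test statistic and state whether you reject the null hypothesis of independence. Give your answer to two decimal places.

Row totals: 151, 209. Column totals: 129, 112, 119. Grand total N = 360.
Expected counts (row total × column total / N):
  Car, Satisfied: 151×129/360 = 54.1083
  Car, Neutral: 151×112/360 = 46.9778
  Car, Dissatisfied: 151×119/360 = 49.9139
  Public transit, Satisfied: 209×129/360 = 74.8917
  Public transit, Neutral: 209×112/360 = 65.0222
  Public transit, Dissatisfied: 209×119/360 = 69.0861
Contributions (O − E)²/E:
  (81 − 54.1083)²/54.1083 = 13.3651
  (27 − 46.9778)²/46.9778 = 8.4958
  (43 − 49.9139)²/49.9139 = 0.9577
  (48 − 74.8917)²/74.8917 = 9.6561
  (85 − 65.0222)²/65.0222 = 6.1381
  (76 − 69.0861)²/69.0861 = 0.6919
χ² = 13.3651 + 8.4958 + 0.9577 + 9.6561 + 6.1381 + 0.6919 = 39.30
df = (2−1)(3−1) = 2. Since 39.30 > 7.378, reject the null hypothesis of independence at α = 0.025.

39.30; reject H₀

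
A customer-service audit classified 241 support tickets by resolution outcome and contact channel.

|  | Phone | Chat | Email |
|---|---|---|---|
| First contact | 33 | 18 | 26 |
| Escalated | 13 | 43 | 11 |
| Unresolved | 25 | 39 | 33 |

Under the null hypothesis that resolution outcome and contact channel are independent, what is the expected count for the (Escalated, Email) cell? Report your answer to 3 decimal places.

19.461

Row total (Escalated) = 67; column total (Email) = 70; grand total N = 241.
Expected count = (row total × column total) / N = 67 × 70 / 241 = 19.461.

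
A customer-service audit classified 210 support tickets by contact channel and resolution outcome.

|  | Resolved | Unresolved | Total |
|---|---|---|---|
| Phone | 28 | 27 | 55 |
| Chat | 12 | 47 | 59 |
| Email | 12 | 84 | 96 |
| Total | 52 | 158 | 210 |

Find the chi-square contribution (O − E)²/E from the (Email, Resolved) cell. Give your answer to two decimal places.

5.83

Row total (Email) = 96; column total (Resolved) = 52; N = 210.
Expected count E = 96 × 52 / 210 = 23.771.
Contribution = (O − E)²/E = (12 − 23.771)² / 23.771 = 5.83.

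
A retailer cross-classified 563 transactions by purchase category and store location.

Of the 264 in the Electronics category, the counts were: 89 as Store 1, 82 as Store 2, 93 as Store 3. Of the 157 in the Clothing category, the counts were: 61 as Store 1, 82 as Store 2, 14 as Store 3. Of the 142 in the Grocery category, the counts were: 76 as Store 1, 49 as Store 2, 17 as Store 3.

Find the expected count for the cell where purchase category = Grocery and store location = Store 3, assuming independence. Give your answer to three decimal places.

Row total (Grocery) = 142; column total (Store 3) = 124; grand total N = 563.
Expected count = (row total × column total) / N = 142 × 124 / 563 = 31.275.

31.275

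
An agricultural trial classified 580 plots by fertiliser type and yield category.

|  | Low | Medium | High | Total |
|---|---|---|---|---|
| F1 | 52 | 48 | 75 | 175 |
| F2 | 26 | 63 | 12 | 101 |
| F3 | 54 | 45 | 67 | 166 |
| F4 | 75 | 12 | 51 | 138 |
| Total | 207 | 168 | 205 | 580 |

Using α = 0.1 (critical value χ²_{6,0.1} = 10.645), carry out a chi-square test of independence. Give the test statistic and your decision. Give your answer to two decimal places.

Grand total N = 580.
Expected counts (row total × column total / N):
  F1, Low: 175×207/580 = 62.457
  F1, Medium: 175×168/580 = 50.690
  F1, High: 175×205/580 = 61.853
  F2, Low: 101×207/580 = 36.047
  F2, Medium: 101×168/580 = 29.255
  F2, High: 101×205/580 = 35.698
  F3, Low: 166×207/580 = 59.245
  F3, Medium: 166×168/580 = 48.083
  F3, High: 166×205/580 = 58.672
  F4, Low: 138×207/580 = 49.252
  F4, Medium: 138×168/580 = 39.972
  F4, High: 138×205/580 = 48.776
Contributions (O − E)²/E:
  (52 − 62.457)²/62.457 = 1.7508
  (48 − 50.690)²/50.690 = 0.1428
  (75 − 61.853)²/61.853 = 2.7944
  (26 − 36.047)²/36.047 = 2.8003
  (63 − 29.255)²/29.255 = 38.9241
  (12 − 35.698)²/35.698 = 15.7318
  (54 − 59.245)²/59.245 = 0.4643
  (45 − 48.083)²/48.083 = 0.1977
  (67 − 58.672)²/58.672 = 1.1821
  (75 − 49.252)²/49.252 = 13.4606
  (12 − 39.972)²/39.972 = 19.5745
  (51 − 48.776)²/48.776 = 0.1014
χ² = 1.7508 + 0.1428 + 2.7944 + 2.8003 + 38.9241 + 15.7318 + 0.4643 + 0.1977 + 1.1821 + 13.4606 + 19.5745 + 0.1014 = 97.12
df = (4−1)(3−1) = 6. Since 97.12 > 10.645, reject the null hypothesis of independence at α = 0.1.

97.12; reject H₀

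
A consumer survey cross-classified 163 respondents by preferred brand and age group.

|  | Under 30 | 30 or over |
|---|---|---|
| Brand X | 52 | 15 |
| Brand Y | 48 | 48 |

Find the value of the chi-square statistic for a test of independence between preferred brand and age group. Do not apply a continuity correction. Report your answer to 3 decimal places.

Row totals: 67, 96. Column totals: 100, 63. Grand total N = 163.
Expected counts (row total × column total / N):
  Brand X, Under 30: 67×100/163 = 41.1043
  Brand X, 30 or over: 67×63/163 = 25.8957
  Brand Y, Under 30: 96×100/163 = 58.8957
  Brand Y, 30 or over: 96×63/163 = 37.1043
Contributions (O − E)²/E:
  (52 − 41.1043)²/41.1043 = 2.8882
  (15 − 25.8957)²/25.8957 = 4.5844
  (48 − 58.8957)²/58.8957 = 2.0157
  (48 − 37.1043)²/37.1043 = 3.1995
χ² = 2.8882 + 4.5844 + 2.0157 + 3.1995 = 12.688

12.688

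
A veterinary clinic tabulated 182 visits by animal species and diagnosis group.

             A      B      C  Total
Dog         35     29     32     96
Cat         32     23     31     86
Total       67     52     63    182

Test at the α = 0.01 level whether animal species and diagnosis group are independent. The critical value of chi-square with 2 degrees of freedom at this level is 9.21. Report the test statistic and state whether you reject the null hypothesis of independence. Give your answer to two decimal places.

0.29; fail to reject H₀

Grand total N = 182.
Expected counts (row total × column total / N):
  Dog, A: 96×67/182 = 35.341
  Dog, B: 96×52/182 = 27.429
  Dog, C: 96×63/182 = 33.231
  Cat, A: 86×67/182 = 31.659
  Cat, B: 86×52/182 = 24.571
  Cat, C: 86×63/182 = 29.769
Contributions (O − E)²/E:
  (35 − 35.341)²/35.341 = 0.0033
  (29 − 27.429)²/27.429 = 0.0900
  (32 − 33.231)²/33.231 = 0.0456
  (32 − 31.659)²/31.659 = 0.0037
  (23 − 24.571)²/24.571 = 0.1004
  (31 − 29.769)²/29.769 = 0.0509
χ² = 0.0033 + 0.0900 + 0.0456 + 0.0037 + 0.1004 + 0.0509 = 0.29
df = (2−1)(3−1) = 2. Since 0.29 < 9.21, fail to reject the null hypothesis of independence at α = 0.01.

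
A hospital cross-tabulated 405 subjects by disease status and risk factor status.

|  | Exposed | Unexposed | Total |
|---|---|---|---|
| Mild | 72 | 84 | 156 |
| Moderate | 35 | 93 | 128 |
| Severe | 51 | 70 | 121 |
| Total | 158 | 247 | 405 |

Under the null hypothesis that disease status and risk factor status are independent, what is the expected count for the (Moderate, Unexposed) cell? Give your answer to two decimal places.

Row total (Moderate) = 128; column total (Unexposed) = 247; grand total N = 405.
Expected count = (row total × column total) / N = 128 × 247 / 405 = 78.06.

78.06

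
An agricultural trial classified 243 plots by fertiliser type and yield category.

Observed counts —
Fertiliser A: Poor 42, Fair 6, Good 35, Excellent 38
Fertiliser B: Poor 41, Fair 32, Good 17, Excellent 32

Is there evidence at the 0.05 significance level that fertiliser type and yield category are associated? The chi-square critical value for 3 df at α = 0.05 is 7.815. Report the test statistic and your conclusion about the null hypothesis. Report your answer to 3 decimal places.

Row totals: 121, 122. Column totals: 83, 38, 52, 70. Grand total N = 243.
Expected counts (row total × column total / N):
  Fertiliser A, Poor: 121×83/243 = 41.3292
  Fertiliser A, Fair: 121×38/243 = 18.9218
  Fertiliser A, Good: 121×52/243 = 25.8930
  Fertiliser A, Excellent: 121×70/243 = 34.8560
  Fertiliser B, Poor: 122×83/243 = 41.6708
  Fertiliser B, Fair: 122×38/243 = 19.0782
  Fertiliser B, Good: 122×52/243 = 26.1070
  Fertiliser B, Excellent: 122×70/243 = 35.1440
Contributions (O − E)²/E:
  (42 − 41.3292)²/41.3292 = 0.0109
  (6 − 18.9218)²/18.9218 = 8.8244
  (35 − 25.8930)²/25.8930 = 3.2031
  (38 − 34.8560)²/34.8560 = 0.2836
  (41 − 41.6708)²/41.6708 = 0.0108
  (32 − 19.0782)²/19.0782 = 8.7520
  (17 − 26.1070)²/26.1070 = 3.1768
  (32 − 35.1440)²/35.1440 = 0.2813
χ² = 0.0109 + 8.8244 + 3.2031 + 0.2836 + 0.0108 + 8.7520 + 3.1768 + 0.2813 = 24.543
df = (2−1)(4−1) = 3. Since 24.543 > 7.815, reject the null hypothesis of independence at α = 0.05.

24.543; reject H₀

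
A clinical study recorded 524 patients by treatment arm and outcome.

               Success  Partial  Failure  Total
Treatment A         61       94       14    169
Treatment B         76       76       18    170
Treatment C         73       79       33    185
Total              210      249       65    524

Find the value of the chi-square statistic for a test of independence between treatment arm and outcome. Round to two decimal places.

12.28

Grand total N = 524.
Expected counts (row total × column total / N):
  Treatment A, Success: 169×210/524 = 67.729
  Treatment A, Partial: 169×249/524 = 80.307
  Treatment A, Failure: 169×65/524 = 20.964
  Treatment B, Success: 170×210/524 = 68.130
  Treatment B, Partial: 170×249/524 = 80.782
  Treatment B, Failure: 170×65/524 = 21.088
  Treatment C, Success: 185×210/524 = 74.141
  Treatment C, Partial: 185×249/524 = 87.910
  Treatment C, Failure: 185×65/524 = 22.948
Contributions (O − E)²/E:
  (61 − 67.729)²/67.729 = 0.6685
  (94 − 80.307)²/80.307 = 2.3348
  (14 − 20.964)²/20.964 = 2.3134
  (76 − 68.130)²/68.130 = 0.9091
  (76 − 80.782)²/80.782 = 0.2831
  (18 − 21.088)²/21.088 = 0.4522
  (73 − 74.141)²/74.141 = 0.0176
  (79 − 87.910)²/87.910 = 0.9031
  (33 − 22.948)²/22.948 = 4.4031
χ² = 0.6685 + 2.3348 + 2.3134 + 0.9091 + 0.2831 + 0.4522 + 0.0176 + 0.9031 + 4.4031 = 12.28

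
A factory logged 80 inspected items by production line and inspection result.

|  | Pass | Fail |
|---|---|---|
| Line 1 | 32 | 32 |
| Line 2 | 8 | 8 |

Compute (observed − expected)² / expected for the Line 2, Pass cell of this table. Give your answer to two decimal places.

Row total (Line 2) = 16; column total (Pass) = 40; N = 80.
Expected count E = 16 × 40 / 80 = 8.000.
Contribution = (O − E)²/E = (8 − 8.000)² / 8.000 = 0.00.

0.00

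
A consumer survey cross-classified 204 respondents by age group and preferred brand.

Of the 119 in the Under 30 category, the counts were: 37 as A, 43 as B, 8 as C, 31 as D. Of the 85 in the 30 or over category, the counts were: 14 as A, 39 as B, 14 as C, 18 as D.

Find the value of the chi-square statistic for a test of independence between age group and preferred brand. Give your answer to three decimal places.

10.272

Row totals: 119, 85. Column totals: 51, 82, 22, 49. Grand total N = 204.
Expected counts (row total × column total / N):
  Under 30, A: 119×51/204 = 29.7500
  Under 30, B: 119×82/204 = 47.8333
  Under 30, C: 119×22/204 = 12.8333
  Under 30, D: 119×49/204 = 28.5833
  30 or over, A: 85×51/204 = 21.2500
  30 or over, B: 85×82/204 = 34.1667
  30 or over, C: 85×22/204 = 9.1667
  30 or over, D: 85×49/204 = 20.4167
Contributions (O − E)²/E:
  (37 − 29.7500)²/29.7500 = 1.7668
  (43 − 47.8333)²/47.8333 = 0.4884
  (8 − 12.8333)²/12.8333 = 1.8203
  (31 − 28.5833)²/28.5833 = 0.2043
  (14 − 21.2500)²/21.2500 = 2.4735
  (39 − 34.1667)²/34.1667 = 0.6837
  (14 − 9.1667)²/9.1667 = 2.5484
  (18 − 20.4167)²/20.4167 = 0.2861
χ² = 1.7668 + 0.4884 + 1.8203 + 0.2043 + 2.4735 + 0.6837 + 2.5484 + 0.2861 = 10.272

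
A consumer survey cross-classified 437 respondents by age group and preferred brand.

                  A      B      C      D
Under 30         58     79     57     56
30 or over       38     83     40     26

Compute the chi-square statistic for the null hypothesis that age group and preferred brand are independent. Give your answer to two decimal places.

9.33

Row totals: 250, 187. Column totals: 96, 162, 97, 82. Grand total N = 437.
Expected counts (row total × column total / N):
  Under 30, A: 250×96/437 = 54.920
  Under 30, B: 250×162/437 = 92.677
  Under 30, C: 250×97/437 = 55.492
  Under 30, D: 250×82/437 = 46.911
  30 or over, A: 187×96/437 = 41.080
  30 or over, B: 187×162/437 = 69.323
  30 or over, C: 187×97/437 = 41.508
  30 or over, D: 187×82/437 = 35.089
Contributions (O − E)²/E:
  (58 − 54.920)²/54.920 = 0.1727
  (79 − 92.677)²/92.677 = 2.0184
  (57 − 55.492)²/55.492 = 0.0410
  (56 − 46.911)²/46.911 = 1.7610
  (38 − 41.080)²/41.080 = 0.2309
  (83 − 69.323)²/69.323 = 2.6984
  (40 − 41.508)²/41.508 = 0.0548
  (26 − 35.089)²/35.089 = 2.3543
χ² = 0.1727 + 2.0184 + 0.0410 + 1.7610 + 0.2309 + 2.6984 + 0.0548 + 2.3543 = 9.33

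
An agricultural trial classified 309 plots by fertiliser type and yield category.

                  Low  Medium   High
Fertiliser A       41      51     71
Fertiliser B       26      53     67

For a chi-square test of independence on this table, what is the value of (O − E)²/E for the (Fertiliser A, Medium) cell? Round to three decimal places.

0.272

Row total (Fertiliser A) = 163; column total (Medium) = 104; N = 309.
Expected count E = 163 × 104 / 309 = 54.8608.
Contribution = (O − E)²/E = (51 − 54.8608)² / 54.8608 = 0.272.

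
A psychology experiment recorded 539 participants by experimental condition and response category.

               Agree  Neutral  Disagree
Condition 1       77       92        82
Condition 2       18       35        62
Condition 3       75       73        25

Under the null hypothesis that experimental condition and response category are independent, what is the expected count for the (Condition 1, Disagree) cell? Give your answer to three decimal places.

Row total (Condition 1) = 251; column total (Disagree) = 169; grand total N = 539.
Expected count = (row total × column total) / N = 251 × 169 / 539 = 78.699.

78.699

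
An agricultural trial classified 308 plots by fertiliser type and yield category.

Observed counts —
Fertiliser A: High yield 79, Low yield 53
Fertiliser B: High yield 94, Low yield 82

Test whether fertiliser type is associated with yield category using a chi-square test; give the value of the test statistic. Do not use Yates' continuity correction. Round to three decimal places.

Row totals: 132, 176. Column totals: 173, 135. Grand total N = 308.
Expected counts (row total × column total / N):
  Fertiliser A, High yield: 132×173/308 = 74.1429
  Fertiliser A, Low yield: 132×135/308 = 57.8571
  Fertiliser B, High yield: 176×173/308 = 98.8571
  Fertiliser B, Low yield: 176×135/308 = 77.1429
Contributions (O − E)²/E:
  (79 − 74.1429)²/74.1429 = 0.3182
  (53 − 57.8571)²/57.8571 = 0.4078
  (94 − 98.8571)²/98.8571 = 0.2386
  (82 − 77.1429)²/77.1429 = 0.3058
χ² = 0.3182 + 0.4078 + 0.2386 + 0.3058 = 1.270

1.270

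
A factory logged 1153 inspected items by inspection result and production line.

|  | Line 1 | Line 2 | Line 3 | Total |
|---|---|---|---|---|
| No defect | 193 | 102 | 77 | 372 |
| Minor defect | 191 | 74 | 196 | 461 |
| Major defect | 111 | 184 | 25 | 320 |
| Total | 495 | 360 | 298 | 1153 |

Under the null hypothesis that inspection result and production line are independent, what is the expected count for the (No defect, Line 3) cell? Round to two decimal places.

96.15

Row total (No defect) = 372; column total (Line 3) = 298; grand total N = 1153.
Expected count = (row total × column total) / N = 372 × 298 / 1153 = 96.15.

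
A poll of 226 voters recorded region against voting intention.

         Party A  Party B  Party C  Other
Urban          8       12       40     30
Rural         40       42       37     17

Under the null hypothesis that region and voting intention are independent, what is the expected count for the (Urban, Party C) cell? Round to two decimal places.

30.66

Row total (Urban) = 90; column total (Party C) = 77; grand total N = 226.
Expected count = (row total × column total) / N = 90 × 77 / 226 = 30.66.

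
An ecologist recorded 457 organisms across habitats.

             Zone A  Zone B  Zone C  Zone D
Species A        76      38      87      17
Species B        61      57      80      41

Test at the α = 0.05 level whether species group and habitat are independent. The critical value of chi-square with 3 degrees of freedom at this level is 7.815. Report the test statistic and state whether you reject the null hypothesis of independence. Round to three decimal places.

Row totals: 218, 239. Column totals: 137, 95, 167, 58. Grand total N = 457.
Expected counts (row total × column total / N):
  Species A, Zone A: 218×137/457 = 65.3523
  Species A, Zone B: 218×95/457 = 45.3173
  Species A, Zone C: 218×167/457 = 79.6630
  Species A, Zone D: 218×58/457 = 27.6674
  Species B, Zone A: 239×137/457 = 71.6477
  Species B, Zone B: 239×95/457 = 49.6827
  Species B, Zone C: 239×167/457 = 87.3370
  Species B, Zone D: 239×58/457 = 30.3326
Contributions (O − E)²/E:
  (76 − 65.3523)²/65.3523 = 1.7348
  (38 − 45.3173)²/45.3173 = 1.1815
  (87 − 79.6630)²/79.6630 = 0.6757
  (17 − 27.6674)²/27.6674 = 4.1129
  (61 − 71.6477)²/71.6477 = 1.5824
  (57 − 49.6827)²/49.6827 = 1.0777
  (80 − 87.3370)²/87.3370 = 0.6164
  (41 − 30.3326)²/30.3326 = 3.7515
χ² = 1.7348 + 1.1815 + 0.6757 + 4.1129 + 1.5824 + 1.0777 + 0.6164 + 3.7515 = 14.733
df = (2−1)(4−1) = 3. Since 14.733 > 7.815, reject the null hypothesis of independence at α = 0.05.

14.733; reject H₀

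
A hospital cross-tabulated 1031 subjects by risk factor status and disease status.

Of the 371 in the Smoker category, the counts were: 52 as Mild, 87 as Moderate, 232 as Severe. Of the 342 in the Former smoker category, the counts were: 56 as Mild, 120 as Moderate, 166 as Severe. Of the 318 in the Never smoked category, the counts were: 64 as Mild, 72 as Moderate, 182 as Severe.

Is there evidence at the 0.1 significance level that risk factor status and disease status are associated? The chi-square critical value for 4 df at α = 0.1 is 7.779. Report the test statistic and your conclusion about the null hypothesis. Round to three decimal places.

22.360; reject H₀

Row totals: 371, 342, 318. Column totals: 172, 279, 580. Grand total N = 1031.
Expected counts (row total × column total / N):
  Smoker, Mild: 371×172/1031 = 61.8933
  Smoker, Moderate: 371×279/1031 = 100.3967
  Smoker, Severe: 371×580/1031 = 208.7100
  Former smoker, Mild: 342×172/1031 = 57.0553
  Former smoker, Moderate: 342×279/1031 = 92.5490
  Former smoker, Severe: 342×580/1031 = 192.3957
  Never smoked, Mild: 318×172/1031 = 53.0514
  Never smoked, Moderate: 318×279/1031 = 86.0543
  Never smoked, Severe: 318×580/1031 = 178.8943
Contributions (O − E)²/E:
  (52 − 61.8933)²/61.8933 = 1.5814
  (87 − 100.3967)²/100.3967 = 1.7876
  (232 − 208.7100)²/208.7100 = 2.5989
  (56 − 57.0553)²/57.0553 = 0.0195
  (120 − 92.5490)²/92.5490 = 8.1423
  (166 − 192.3957)²/192.3957 = 3.6214
  (64 − 53.0514)²/53.0514 = 2.2595
  (72 − 86.0543)²/86.0543 = 2.2953
  (182 − 178.8943)²/178.8943 = 0.0539
χ² = 1.5814 + 1.7876 + 2.5989 + 0.0195 + 8.1423 + 3.6214 + 2.2595 + 2.2953 + 0.0539 = 22.360
df = (3−1)(3−1) = 4. Since 22.360 > 7.779, reject the null hypothesis of independence at α = 0.1.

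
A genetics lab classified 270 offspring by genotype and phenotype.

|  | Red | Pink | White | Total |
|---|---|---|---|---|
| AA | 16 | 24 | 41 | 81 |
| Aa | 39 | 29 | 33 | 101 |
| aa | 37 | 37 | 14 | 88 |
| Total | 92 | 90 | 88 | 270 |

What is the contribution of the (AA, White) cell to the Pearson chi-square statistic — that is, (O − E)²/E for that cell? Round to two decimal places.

8.07

Row total (AA) = 81; column total (White) = 88; N = 270.
Expected count E = 81 × 88 / 270 = 26.4000.
Contribution = (O − E)²/E = (41 − 26.4000)² / 26.4000 = 8.07.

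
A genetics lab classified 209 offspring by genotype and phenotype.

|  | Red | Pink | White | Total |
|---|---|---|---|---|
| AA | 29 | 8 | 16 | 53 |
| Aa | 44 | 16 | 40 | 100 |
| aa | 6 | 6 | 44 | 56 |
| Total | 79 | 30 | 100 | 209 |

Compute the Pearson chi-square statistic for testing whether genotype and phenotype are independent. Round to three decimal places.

Grand total N = 209.
Expected counts (row total × column total / N):
  AA, Red: 53×79/209 = 20.03349
  AA, Pink: 53×30/209 = 7.60766
  AA, White: 53×100/209 = 25.35885
  Aa, Red: 100×79/209 = 37.79904
  Aa, Pink: 100×30/209 = 14.35407
  Aa, White: 100×100/209 = 47.84689
  aa, Red: 56×79/209 = 21.16746
  aa, Pink: 56×30/209 = 8.03828
  aa, White: 56×100/209 = 26.79426
Contributions (O − E)²/E:
  (29 − 20.03349)²/20.03349 = 4.0132
  (8 − 7.60766)²/7.60766 = 0.0202
  (16 − 25.35885)²/25.35885 = 3.4539
  (44 − 37.79904)²/37.79904 = 1.0173
  (16 − 14.35407)²/14.35407 = 0.1887
  (40 − 47.84689)²/47.84689 = 1.2869
  (6 − 21.16746)²/21.16746 = 10.8682
  (6 − 8.03828)²/8.03828 = 0.5169
  (44 − 26.79426)²/26.79426 = 11.0485
χ² = 4.0132 + 0.0202 + 3.4539 + 1.0173 + 0.1887 + 1.2869 + 10.8682 + 0.5169 + 11.0485 = 32.414

32.414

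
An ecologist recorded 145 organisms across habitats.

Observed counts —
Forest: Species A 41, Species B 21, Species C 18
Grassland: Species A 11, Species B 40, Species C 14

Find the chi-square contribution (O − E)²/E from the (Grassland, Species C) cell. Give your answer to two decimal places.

0.01

Row total (Grassland) = 65; column total (Species C) = 32; N = 145.
Expected count E = 65 × 32 / 145 = 14.345.
Contribution = (O − E)²/E = (14 − 14.345)² / 14.345 = 0.01.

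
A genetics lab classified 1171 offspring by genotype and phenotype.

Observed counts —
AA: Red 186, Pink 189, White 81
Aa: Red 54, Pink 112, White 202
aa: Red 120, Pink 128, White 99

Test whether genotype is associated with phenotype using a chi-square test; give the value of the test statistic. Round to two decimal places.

Row totals: 456, 368, 347. Column totals: 360, 429, 382. Grand total N = 1171.
Expected counts (row total × column total / N):
  AA, Red: 456×360/1171 = 140.188
  AA, Pink: 456×429/1171 = 167.057
  AA, White: 456×382/1171 = 148.755
  Aa, Red: 368×360/1171 = 113.134
  Aa, Pink: 368×429/1171 = 134.818
  Aa, White: 368×382/1171 = 120.048
  aa, Red: 347×360/1171 = 106.678
  aa, Pink: 347×429/1171 = 127.125
  aa, White: 347×382/1171 = 113.197
Contributions (O − E)²/E:
  (186 − 140.188)²/140.188 = 14.9709
  (189 − 167.057)²/167.057 = 2.8822
  (81 − 148.755)²/148.755 = 30.8611
  (54 − 113.134)²/113.134 = 30.9087
  (112 − 134.818)²/134.818 = 3.8620
  (202 − 120.048)²/120.048 = 55.9454
  (120 − 106.678)²/106.678 = 1.6637
  (128 − 127.125)²/127.125 = 0.0060
  (99 − 113.197)²/113.197 = 1.7806
χ² = 14.9709 + 2.8822 + 30.8611 + 30.9087 + 3.8620 + 55.9454 + 1.6637 + 0.0060 + 1.7806 = 142.88

142.88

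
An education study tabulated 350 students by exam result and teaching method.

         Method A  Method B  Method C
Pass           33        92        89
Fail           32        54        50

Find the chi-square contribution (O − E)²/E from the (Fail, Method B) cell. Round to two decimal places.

Row total (Fail) = 136; column total (Method B) = 146; N = 350.
Expected count E = 136 × 146 / 350 = 56.731.
Contribution = (O − E)²/E = (54 − 56.731)² / 56.731 = 0.13.

0.13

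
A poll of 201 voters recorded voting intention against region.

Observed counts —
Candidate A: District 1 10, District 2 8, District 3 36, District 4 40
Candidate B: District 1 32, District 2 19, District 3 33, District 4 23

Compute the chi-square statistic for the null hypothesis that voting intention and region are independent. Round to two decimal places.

Row totals: 94, 107. Column totals: 42, 27, 69, 63. Grand total N = 201.
Expected counts (row total × column total / N):
  Candidate A, District 1: 94×42/201 = 19.642
  Candidate A, District 2: 94×27/201 = 12.627
  Candidate A, District 3: 94×69/201 = 32.269
  Candidate A, District 4: 94×63/201 = 29.463
  Candidate B, District 1: 107×42/201 = 22.358
  Candidate B, District 2: 107×27/201 = 14.373
  Candidate B, District 3: 107×69/201 = 36.731
  Candidate B, District 4: 107×63/201 = 33.537
Contributions (O − E)²/E:
  (10 − 19.642)²/19.642 = 4.7331
  (8 − 12.627)²/12.627 = 1.6955
  (36 − 32.269)²/32.269 = 0.4314
  (40 − 29.463)²/29.463 = 3.7684
  (32 − 22.358)²/22.358 = 4.1582
  (19 − 14.373)²/14.373 = 1.4895
  (33 − 36.731)²/36.731 = 0.3790
  (23 − 33.537)²/33.537 = 3.3106
χ² = 4.7331 + 1.6955 + 0.4314 + 3.7684 + 4.1582 + 1.4895 + 0.3790 + 3.3106 = 19.97

19.97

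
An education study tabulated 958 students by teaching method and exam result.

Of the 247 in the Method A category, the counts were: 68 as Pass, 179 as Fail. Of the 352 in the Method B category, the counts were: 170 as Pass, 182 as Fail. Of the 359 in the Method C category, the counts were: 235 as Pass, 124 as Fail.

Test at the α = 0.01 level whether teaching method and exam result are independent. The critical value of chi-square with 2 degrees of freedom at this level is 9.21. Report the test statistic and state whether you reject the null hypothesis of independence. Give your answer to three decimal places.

Row totals: 247, 352, 359. Column totals: 473, 485. Grand total N = 958.
Expected counts (row total × column total / N):
  Method A, Pass: 247×473/958 = 121.9530
  Method A, Fail: 247×485/958 = 125.0470
  Method B, Pass: 352×473/958 = 173.7954
  Method B, Fail: 352×485/958 = 178.2046
  Method C, Pass: 359×473/958 = 177.2516
  Method C, Fail: 359×485/958 = 181.7484
Contributions (O − E)²/E:
  (68 − 121.9530)²/121.9530 = 23.8692
  (179 − 125.0470)²/125.0470 = 23.2787
  (170 − 173.7954)²/173.7954 = 0.0829
  (182 − 178.2046)²/178.2046 = 0.0808
  (235 − 177.2516)²/177.2516 = 18.8144
  (124 − 181.7484)²/181.7484 = 18.3489
χ² = 23.8692 + 23.2787 + 0.0829 + 0.0808 + 18.8144 + 18.3489 = 84.475
df = (3−1)(2−1) = 2. Since 84.475 > 9.21, reject the null hypothesis of independence at α = 0.01.

84.475; reject H₀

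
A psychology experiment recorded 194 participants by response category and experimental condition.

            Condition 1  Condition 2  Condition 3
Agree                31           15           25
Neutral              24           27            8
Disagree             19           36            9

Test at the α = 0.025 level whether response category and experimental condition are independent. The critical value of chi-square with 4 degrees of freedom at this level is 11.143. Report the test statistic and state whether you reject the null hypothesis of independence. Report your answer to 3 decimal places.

22.362; reject H₀

Row totals: 71, 59, 64. Column totals: 74, 78, 42. Grand total N = 194.
Expected counts (row total × column total / N):
  Agree, Condition 1: 71×74/194 = 27.0825
  Agree, Condition 2: 71×78/194 = 28.5464
  Agree, Condition 3: 71×42/194 = 15.3711
  Neutral, Condition 1: 59×74/194 = 22.5052
  Neutral, Condition 2: 59×78/194 = 23.7216
  Neutral, Condition 3: 59×42/194 = 12.7732
  Disagree, Condition 1: 64×74/194 = 24.4124
  Disagree, Condition 2: 64×78/194 = 25.7320
  Disagree, Condition 3: 64×42/194 = 13.8557
Contributions (O − E)²/E:
  (31 − 27.0825)²/27.0825 = 0.5667
  (15 − 28.5464)²/28.5464 = 6.4283
  (25 − 15.3711)²/15.3711 = 6.0318
  (24 − 22.5052)²/22.5052 = 0.0993
  (27 − 23.7216)²/23.7216 = 0.4531
  (8 − 12.7732)²/12.7732 = 1.7837
  (19 − 24.4124)²/24.4124 = 1.2000
  (36 − 25.7320)²/25.7320 = 4.0973
  (9 − 13.8557)²/13.8557 = 1.7017
χ² = 0.5667 + 6.4283 + 6.0318 + 0.0993 + 0.4531 + 1.7837 + 1.2000 + 4.0973 + 1.7017 = 22.362
df = (3−1)(3−1) = 4. Since 22.362 > 11.143, reject the null hypothesis of independence at α = 0.025.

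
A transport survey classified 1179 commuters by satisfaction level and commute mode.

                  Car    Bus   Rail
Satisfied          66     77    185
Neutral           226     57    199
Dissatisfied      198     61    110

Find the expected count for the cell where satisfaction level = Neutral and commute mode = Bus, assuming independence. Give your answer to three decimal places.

Row total (Neutral) = 482; column total (Bus) = 195; grand total N = 1179.
Expected count = (row total × column total) / N = 482 × 195 / 1179 = 79.720.

79.720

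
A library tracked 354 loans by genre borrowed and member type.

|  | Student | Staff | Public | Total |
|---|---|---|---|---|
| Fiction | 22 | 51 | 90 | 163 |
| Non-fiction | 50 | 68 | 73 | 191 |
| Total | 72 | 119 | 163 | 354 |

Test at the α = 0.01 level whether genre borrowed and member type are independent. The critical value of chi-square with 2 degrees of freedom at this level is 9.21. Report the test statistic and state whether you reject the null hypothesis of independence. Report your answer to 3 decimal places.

Grand total N = 354.
Expected counts (row total × column total / N):
  Fiction, Student: 163×72/354 = 33.1525
  Fiction, Staff: 163×119/354 = 54.7938
  Fiction, Public: 163×163/354 = 75.0537
  Non-fiction, Student: 191×72/354 = 38.8475
  Non-fiction, Staff: 191×119/354 = 64.2062
  Non-fiction, Public: 191×163/354 = 87.9463
Contributions (O − E)²/E:
  (22 − 33.1525)²/33.1525 = 3.7517
  (51 − 54.7938)²/54.7938 = 0.2627
  (90 − 75.0537)²/75.0537 = 2.9764
  (50 − 38.8475)²/38.8475 = 3.2017
  (68 − 64.2062)²/64.2062 = 0.2242
  (73 − 87.9463)²/87.9463 = 2.5401
χ² = 3.7517 + 0.2627 + 2.9764 + 3.2017 + 0.2242 + 2.5401 = 12.957
df = (2−1)(3−1) = 2. Since 12.957 > 9.21, reject the null hypothesis of independence at α = 0.01.

12.957; reject H₀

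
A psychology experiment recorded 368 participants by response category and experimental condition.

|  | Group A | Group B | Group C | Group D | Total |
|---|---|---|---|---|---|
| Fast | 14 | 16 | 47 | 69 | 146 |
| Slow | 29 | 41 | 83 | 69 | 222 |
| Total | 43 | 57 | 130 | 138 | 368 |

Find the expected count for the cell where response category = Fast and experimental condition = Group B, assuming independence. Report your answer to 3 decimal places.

Row total (Fast) = 146; column total (Group B) = 57; grand total N = 368.
Expected count = (row total × column total) / N = 146 × 57 / 368 = 22.614.

22.614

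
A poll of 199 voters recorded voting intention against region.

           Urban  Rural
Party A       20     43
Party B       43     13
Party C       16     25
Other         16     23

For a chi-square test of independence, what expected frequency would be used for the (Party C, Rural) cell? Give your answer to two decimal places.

21.43

Row total (Party C) = 41; column total (Rural) = 104; grand total N = 199.
Expected count = (row total × column total) / N = 41 × 104 / 199 = 21.43.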